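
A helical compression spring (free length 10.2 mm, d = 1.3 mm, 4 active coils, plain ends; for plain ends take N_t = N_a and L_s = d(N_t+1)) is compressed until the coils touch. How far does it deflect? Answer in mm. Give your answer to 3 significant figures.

3.70 mm

N_t = 4; L_s = 1.3·5 = 6.5 mm
δ_solid = L₀ − L_s = 10.2 − 6.5 = 3.7 mm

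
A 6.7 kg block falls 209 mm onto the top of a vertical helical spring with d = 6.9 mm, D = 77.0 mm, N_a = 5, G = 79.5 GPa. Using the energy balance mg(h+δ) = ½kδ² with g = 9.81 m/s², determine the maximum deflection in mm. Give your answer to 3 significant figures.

59.8 mm

k = Gd⁴/(8D³N_a) = (79.5×10³)(6.9⁴)/(8·77.0³·5) = 9.868 N/mm
W = mg = 6.7 × 9.81 = 65.727 N
½kδ² − Wδ − Wh = 0 → δ = (W + √(W² + 2kWh))/k
δ = (65.727 + √(4320 + 271114))/9.868 = (65.727 + 524.82)/9.868 = 59.844 mm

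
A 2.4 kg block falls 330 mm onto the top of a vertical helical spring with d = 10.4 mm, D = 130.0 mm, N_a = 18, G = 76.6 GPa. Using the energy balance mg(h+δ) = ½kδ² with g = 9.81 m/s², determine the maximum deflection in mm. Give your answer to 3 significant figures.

k = Gd⁴/(8D³N_a) = (76.6×10³)(10.4⁴)/(8·130.0³·18) = 2.8325 N/mm
W = mg = 2.4 × 9.81 = 23.544 N
½kδ² − Wδ − Wh = 0 → δ = (W + √(W² + 2kWh))/k
δ = (23.544 + √(554.32 + 44014.3))/2.8325 = (23.544 + 211.11)/2.8325 = 82.844 mm

82.8 mm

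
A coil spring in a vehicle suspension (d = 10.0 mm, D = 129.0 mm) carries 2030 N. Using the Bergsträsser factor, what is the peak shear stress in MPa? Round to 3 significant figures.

Spring index C = D/d = 129.0/10.0 = 12.9000
K_B = (4C+2)/(4C−3) = 53.600/48.600 = 1.1029
τ₀ = 8FD/(πd³) = 8·2030·129.0/(π·10.0³) = 2.09496e+06/3141.6 = 666.85 MPa
τ_max = K·τ₀ = 1.1029 × 666.85 = 735.45 MPa

735 MPa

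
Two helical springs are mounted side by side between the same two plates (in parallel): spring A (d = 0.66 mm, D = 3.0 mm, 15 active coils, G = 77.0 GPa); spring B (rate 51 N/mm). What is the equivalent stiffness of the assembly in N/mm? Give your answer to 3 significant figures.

55.5 N/mm

k_A = Gd⁴/(8D³N_a) = (77.0×10³)(0.66⁴)/(8·3.0³·15) = 4.5094 N/mm
Parallel: k_eq = 4.5094 + 51 = 55.509 N/mm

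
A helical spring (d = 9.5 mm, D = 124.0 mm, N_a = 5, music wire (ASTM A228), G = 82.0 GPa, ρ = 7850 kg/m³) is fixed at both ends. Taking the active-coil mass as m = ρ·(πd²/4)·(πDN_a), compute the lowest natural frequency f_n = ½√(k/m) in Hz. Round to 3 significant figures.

44.9 Hz

k = Gd⁴/(8D³N_a) = (82.0×10³)(9.5⁴)/(8·124.0³·5) = 8.7576 N/mm = 8757.6 N/m
Wire length L = πDN_a = π·124.0·5 = 1947.8 mm
m = ρ·(πd²/4)·L = 7850 × 70.882×10⁻⁶ m² × 1.9478 m = 1.0838 kg
f_n = ½√(k/m) = 0.5·√(8757.6/1.0838) = 0.5·√(8080.4) = 44.946 Hz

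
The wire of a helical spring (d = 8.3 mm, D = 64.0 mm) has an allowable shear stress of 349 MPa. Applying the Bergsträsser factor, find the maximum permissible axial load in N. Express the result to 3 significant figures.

1040 N

C = D/d = 64.0/8.3 = 7.7108
K_B = (4C+2)/(4C−3) = 32.843/27.843 = 1.1796
τ_max = K·8FD/(πd³) → F_max = τ_allow·πd³/(8DK)
F_max = 349·π·8.3³/(8·64.0·1.1796) = 6.2692e+05/603.94 = 1038 N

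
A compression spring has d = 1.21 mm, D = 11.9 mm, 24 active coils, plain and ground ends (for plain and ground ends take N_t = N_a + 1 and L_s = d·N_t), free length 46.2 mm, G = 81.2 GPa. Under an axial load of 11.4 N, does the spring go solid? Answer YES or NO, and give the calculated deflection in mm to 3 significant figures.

k = Gd⁴/(8D³N_a) = (81.2×10³)(1.21⁴)/(8·11.9³·24) = 0.53797 N/mm
N_t = 25; L_s = 1.21·25 = 30.25 mm; δ_solid = L₀ − L_s = 46.2 − 30.25 = 15.95 mm
δ = F/k = 11.4/0.53797 = 21.191 mm
δ ≥ δ_solid → spring goes solid

YES, δ = 21.2 mm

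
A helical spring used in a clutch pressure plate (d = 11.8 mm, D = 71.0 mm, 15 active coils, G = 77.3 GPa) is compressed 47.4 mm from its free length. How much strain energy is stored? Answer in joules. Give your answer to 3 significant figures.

39.2 J

k = Gd⁴/(8D³N_a) = (77.3×10³)(11.8⁴)/(8·71.0³·15) = 34.894 N/mm
U = ½kδ² = 0.5 × 34.894 × 47.4² = 39199 N·mm = 39.199 J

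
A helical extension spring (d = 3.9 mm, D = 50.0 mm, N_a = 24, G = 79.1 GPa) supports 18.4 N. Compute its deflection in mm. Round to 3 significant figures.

24.1 mm

k = Gd⁴/(8D³N_a) = (79.1×10³)(3.9⁴)/(8·50.0³·24) = 0.76247 N/mm
δ = F/k = 18.4 / 0.76247 = 24.132 mm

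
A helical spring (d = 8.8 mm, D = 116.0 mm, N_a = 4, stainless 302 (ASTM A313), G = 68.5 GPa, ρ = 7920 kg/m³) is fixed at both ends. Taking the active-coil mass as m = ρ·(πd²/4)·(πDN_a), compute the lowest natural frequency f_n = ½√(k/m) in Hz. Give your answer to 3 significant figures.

54.1 Hz

k = Gd⁴/(8D³N_a) = (68.5×10³)(8.8⁴)/(8·116.0³·4) = 8.2243 N/mm = 8224.3 N/m
Wire length L = πDN_a = π·116.0·4 = 1457.7 mm
m = ρ·(πd²/4)·L = 7920 × 60.821×10⁻⁶ m² × 1.4577 m = 0.70218 kg
f_n = ½√(k/m) = 0.5·√(8224.3/0.70218) = 0.5·√(11712) = 54.112 Hz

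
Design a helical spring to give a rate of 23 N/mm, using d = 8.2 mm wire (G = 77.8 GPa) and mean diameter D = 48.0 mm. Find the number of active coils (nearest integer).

17

N_a = Gd⁴/(8D³k) = (77.8×10³ × 8.2⁴)/(8 × 48.0³ × 23)
    = 3.51751e+08 / 2.03489e+07 = 17.29 → 17 coils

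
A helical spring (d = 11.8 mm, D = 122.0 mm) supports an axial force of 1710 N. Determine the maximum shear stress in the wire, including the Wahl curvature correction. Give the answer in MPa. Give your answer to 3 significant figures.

369 MPa

Spring index C = D/d = 122.0/11.8 = 10.3390
K_W = (4C−1)/(4C−4) + 0.615/C = 40.356/37.356 + 0.0595 = 1.1398
τ₀ = 8FD/(πd³) = 8·1710·122.0/(π·11.8³) = 1.66896e+06/5161.7 = 323.33 MPa
τ_max = K·τ₀ = 1.1398 × 323.33 = 368.53 MPa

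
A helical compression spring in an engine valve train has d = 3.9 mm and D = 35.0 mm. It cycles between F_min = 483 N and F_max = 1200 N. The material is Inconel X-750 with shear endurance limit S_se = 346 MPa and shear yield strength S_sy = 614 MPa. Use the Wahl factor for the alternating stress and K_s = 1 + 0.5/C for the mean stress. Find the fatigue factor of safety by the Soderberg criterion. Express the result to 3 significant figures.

C = D/d = 35.0/3.9 = 8.9744; K_W = (4C−1)/(4C−4)+0.615/C = 1.1626; K_s = 1+0.5/C = 1.0557
F_a = (F_max−F_min)/2 = 358.5 N; F_m = (F_max+F_min)/2 = 841.5 N
τ_a = K_W·8F_aD/(πd³) = 1.1626 × 538.65 = 626.22 MPa
τ_m = K_s·8F_mD/(πd³) = 1.0557 × 1264.4 = 1334.8 MPa
Soderberg: 1/n_f = τ_a/S_se + τ_m/S_sy = 626.22/346 + 1334.8/614 = 1.80988 + 2.17393 = 3.9838
n_f = 1/3.9838 = 0.251

0.251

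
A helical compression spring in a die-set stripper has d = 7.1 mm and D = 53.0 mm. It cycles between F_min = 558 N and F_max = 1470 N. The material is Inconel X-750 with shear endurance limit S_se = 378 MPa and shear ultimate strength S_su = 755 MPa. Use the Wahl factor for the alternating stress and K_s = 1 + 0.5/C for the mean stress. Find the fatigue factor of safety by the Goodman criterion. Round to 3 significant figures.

C = D/d = 53.0/7.1 = 7.4648; K_W = (4C−1)/(4C−4)+0.615/C = 1.1984; K_s = 1+0.5/C = 1.0670
F_a = (F_max−F_min)/2 = 456 N; F_m = (F_max+F_min)/2 = 1014 N
τ_a = K_W·8F_aD/(πd³) = 1.1984 × 171.95 = 206.07 MPa
τ_m = K_s·8F_mD/(πd³) = 1.0670 × 382.37 = 407.98 MPa
Goodman: 1/n_f = τ_a/S_se + τ_m/S_su = 206.07/378 + 407.98/755 = 0.54515 + 0.54037 = 1.0855
n_f = 1/1.0855 = 0.9212

0.921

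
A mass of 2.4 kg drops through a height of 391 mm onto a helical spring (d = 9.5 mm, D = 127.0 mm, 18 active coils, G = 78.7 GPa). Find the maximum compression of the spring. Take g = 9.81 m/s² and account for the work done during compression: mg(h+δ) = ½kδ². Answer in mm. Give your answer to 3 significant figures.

104 mm

k = Gd⁴/(8D³N_a) = (78.7×10³)(9.5⁴)/(8·127.0³·18) = 2.1732 N/mm
W = mg = 2.4 × 9.81 = 23.544 N
½kδ² − Wδ − Wh = 0 → δ = (W + √(W² + 2kWh))/k
δ = (23.544 + √(554.32 + 40011.3))/2.1732 = (23.544 + 201.41)/2.1732 = 103.51 mm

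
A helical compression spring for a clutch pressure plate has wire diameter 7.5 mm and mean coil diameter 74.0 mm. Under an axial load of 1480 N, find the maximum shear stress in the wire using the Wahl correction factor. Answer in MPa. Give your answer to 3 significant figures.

Spring index C = D/d = 74.0/7.5 = 9.8667
K_W = (4C−1)/(4C−4) + 0.615/C = 38.467/35.467 + 0.0623 = 1.1469
τ₀ = 8FD/(πd³) = 8·1480·74.0/(π·7.5³) = 876160/1325.4 = 661.07 MPa
τ_max = K·τ₀ = 1.1469 × 661.07 = 758.2 MPa

758 MPa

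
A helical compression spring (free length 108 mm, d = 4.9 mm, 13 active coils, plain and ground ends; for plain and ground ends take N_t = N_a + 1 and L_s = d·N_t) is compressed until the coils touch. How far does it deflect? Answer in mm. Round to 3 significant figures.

39.4 mm

N_t = 14; L_s = 4.9·14 = 68.6 mm
δ_solid = L₀ − L_s = 108 − 68.6 = 39.4 mm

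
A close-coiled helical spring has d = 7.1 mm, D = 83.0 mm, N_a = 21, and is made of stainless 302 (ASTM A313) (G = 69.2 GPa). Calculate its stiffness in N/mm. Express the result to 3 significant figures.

1.83 N/mm

k = Gd⁴/(8D³N_a) = (69.2×10³ × 7.1⁴) / (8 × 83.0³ × 21)
  = 1.75849e+08 / 9.60602e+07 = 1.8306 N/mm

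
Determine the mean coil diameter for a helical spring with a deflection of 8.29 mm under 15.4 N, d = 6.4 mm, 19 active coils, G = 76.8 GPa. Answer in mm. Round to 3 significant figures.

Required rate k = F/δ = 15.4/8.29 = 1.8577 N/mm
D = (Gd⁴/(8N_a·k))^(1/3) = (76.8×10³·6.4⁴/(8·19·1.8577))^(1/3)
  = (456322)^(1/3) = 76.9881 mm

77.0 mm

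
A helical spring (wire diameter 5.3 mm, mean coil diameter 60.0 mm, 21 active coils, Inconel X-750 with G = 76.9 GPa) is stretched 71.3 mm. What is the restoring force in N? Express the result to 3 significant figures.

119 N

k = Gd⁴/(8D³N_a) = (76.9×10³)(5.3⁴)/(8·60.0³·21) = 1.6721 N/mm
F = k·δ = 1.6721 × 71.3 = 119.22 N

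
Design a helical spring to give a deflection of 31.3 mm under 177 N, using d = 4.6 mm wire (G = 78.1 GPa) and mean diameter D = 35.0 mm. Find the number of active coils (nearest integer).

18

Required rate k = F/δ = 177/31.3 = 5.655 N/mm
N_a = Gd⁴/(8D³k) = (78.1×10³ × 4.6⁴)/(8 × 35.0³ × 5.655)
    = 3.49689e+07 / 1.93965e+06 = 18.03 → 18 coils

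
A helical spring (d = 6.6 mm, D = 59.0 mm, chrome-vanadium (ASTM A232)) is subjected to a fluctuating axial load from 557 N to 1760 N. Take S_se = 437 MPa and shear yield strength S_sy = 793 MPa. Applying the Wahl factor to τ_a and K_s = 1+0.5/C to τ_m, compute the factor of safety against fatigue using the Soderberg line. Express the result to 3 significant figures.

C = D/d = 59.0/6.6 = 8.9394; K_W = (4C−1)/(4C−4)+0.615/C = 1.1633; K_s = 1+0.5/C = 1.0559
F_a = (F_max−F_min)/2 = 601.5 N; F_m = (F_max+F_min)/2 = 1158.5 N
τ_a = K_W·8F_aD/(πd³) = 1.1633 × 314.34 = 365.66 MPa
τ_m = K_s·8F_mD/(πd³) = 1.0559 × 605.42 = 639.28 MPa
Soderberg: 1/n_f = τ_a/S_se + τ_m/S_sy = 365.66/437 + 639.28/793 = 0.83674 + 0.80616 = 1.6429
n_f = 1/1.6429 = 0.6087

0.609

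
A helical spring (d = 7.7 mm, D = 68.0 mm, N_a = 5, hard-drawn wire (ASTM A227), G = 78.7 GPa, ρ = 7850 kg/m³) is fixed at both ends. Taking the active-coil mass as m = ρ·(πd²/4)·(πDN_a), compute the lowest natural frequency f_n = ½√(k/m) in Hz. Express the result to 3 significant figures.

119 Hz

k = Gd⁴/(8D³N_a) = (78.7×10³)(7.7⁴)/(8·68.0³·5) = 21.996 N/mm = 21996 N/m
Wire length L = πDN_a = π·68.0·5 = 1068.1 mm
m = ρ·(πd²/4)·L = 7850 × 46.566×10⁻⁶ m² × 1.0681 m = 0.39045 kg
f_n = ½√(k/m) = 0.5·√(21996/0.39045) = 0.5·√(56335) = 118.68 Hz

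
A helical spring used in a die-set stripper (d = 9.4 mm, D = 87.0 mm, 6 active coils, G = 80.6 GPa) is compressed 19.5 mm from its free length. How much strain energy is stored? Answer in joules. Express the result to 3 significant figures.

k = Gd⁴/(8D³N_a) = (80.6×10³)(9.4⁴)/(8·87.0³·6) = 19.909 N/mm
U = ½kδ² = 0.5 × 19.909 × 19.5² = 3785.2 N·mm = 3.7852 J

3.79 J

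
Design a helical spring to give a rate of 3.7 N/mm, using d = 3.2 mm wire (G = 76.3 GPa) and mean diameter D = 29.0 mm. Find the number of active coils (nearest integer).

N_a = Gd⁴/(8D³k) = (76.3×10³ × 3.2⁴)/(8 × 29.0³ × 3.7)
    = 8.00063e+06 / 721914 = 11.08 → 11 coils

11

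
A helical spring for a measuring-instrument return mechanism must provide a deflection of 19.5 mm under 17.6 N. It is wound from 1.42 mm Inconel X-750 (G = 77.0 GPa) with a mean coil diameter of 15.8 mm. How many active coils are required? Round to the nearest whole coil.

Required rate k = F/δ = 17.6/19.5 = 0.90256 N/mm
N_a = Gd⁴/(8D³k) = (77.0×10³ × 1.42⁴)/(8 × 15.8³ × 0.90256)
    = 313072 / 28480 = 10.99 → 11 coils

11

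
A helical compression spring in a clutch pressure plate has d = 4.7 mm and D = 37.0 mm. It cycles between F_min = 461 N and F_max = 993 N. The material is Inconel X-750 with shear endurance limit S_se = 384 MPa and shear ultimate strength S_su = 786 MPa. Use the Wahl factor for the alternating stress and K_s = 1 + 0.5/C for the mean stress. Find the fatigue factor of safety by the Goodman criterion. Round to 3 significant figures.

0.610

C = D/d = 37.0/4.7 = 7.8723; K_W = (4C−1)/(4C−4)+0.615/C = 1.1873; K_s = 1+0.5/C = 1.0635
F_a = (F_max−F_min)/2 = 266 N; F_m = (F_max+F_min)/2 = 727 N
τ_a = K_W·8F_aD/(πd³) = 1.1873 × 241.4 = 286.6 MPa
τ_m = K_s·8F_mD/(πd³) = 1.0635 × 659.75 = 701.66 MPa
Goodman: 1/n_f = τ_a/S_se + τ_m/S_su = 286.6/384 + 701.66/786 = 0.74635 + 0.89270 = 1.639
n_f = 1/1.639 = 0.6101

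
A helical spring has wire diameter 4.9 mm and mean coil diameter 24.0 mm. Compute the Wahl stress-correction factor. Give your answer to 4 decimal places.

1.3180

C = D/d = 24.0/4.9 = 4.8980
K_W = (4C−1)/(4C−4) + 0.615/C = 18.592/15.592 + 0.1256 = 1.3180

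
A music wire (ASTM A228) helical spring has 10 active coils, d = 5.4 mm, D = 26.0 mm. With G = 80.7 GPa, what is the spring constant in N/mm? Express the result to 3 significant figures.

48.8 N/mm

k = Gd⁴/(8D³N_a) = (80.7×10³ × 5.4⁴) / (8 × 26.0³ × 10)
  = 6.86197e+07 / 1.40608e+06 = 48.802 N/mm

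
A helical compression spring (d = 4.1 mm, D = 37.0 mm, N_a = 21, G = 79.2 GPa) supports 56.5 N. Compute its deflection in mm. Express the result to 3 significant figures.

k = Gd⁴/(8D³N_a) = (79.2×10³)(4.1⁴)/(8·37.0³·21) = 2.6299 N/mm
δ = F/k = 56.5 / 2.6299 = 21.483 mm

21.5 mm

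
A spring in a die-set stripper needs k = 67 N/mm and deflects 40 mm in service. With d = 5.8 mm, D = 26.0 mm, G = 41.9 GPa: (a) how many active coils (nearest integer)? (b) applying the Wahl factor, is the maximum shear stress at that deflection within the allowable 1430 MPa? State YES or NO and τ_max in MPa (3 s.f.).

(a) 5 coils; (b) YES, τ_max = 1240 MPa

N_a = Gd⁴/(8D³k) = (41.9×10³)(5.8⁴)/(8·26.0³·67) = 5.033 → N_a = 5
Actual rate k = Gd⁴/(8D³·5) = 67.444 N/mm
Working load F = kδ = 67.444·40 = 2697.8 N
C = 26.0/5.8 = 4.4828; K_W = (4C−1)/(4C−4)+0.615/C = 1.3525
τ_max = K_W·8FD/(πd³) = 1.3525·915.45 = 1238.2 MPa
τ_max ≤ 1430 MPa → acceptable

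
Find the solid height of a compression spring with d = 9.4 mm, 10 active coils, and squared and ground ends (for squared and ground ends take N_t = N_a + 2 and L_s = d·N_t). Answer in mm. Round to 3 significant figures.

113 mm

squared and ground ends: N_t = N_a + 2 = 10 + 2 = 12
L_s = d·N_t = 9.4 × 12 = 112.8 mm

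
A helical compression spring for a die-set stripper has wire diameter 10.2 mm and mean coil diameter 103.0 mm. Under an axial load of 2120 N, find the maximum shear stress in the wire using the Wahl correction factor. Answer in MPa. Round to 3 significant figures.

Spring index C = D/d = 103.0/10.2 = 10.0980
K_W = (4C−1)/(4C−4) + 0.615/C = 39.392/36.392 + 0.0609 = 1.1433
τ₀ = 8FD/(πd³) = 8·2120·103.0/(π·10.2³) = 1.74688e+06/3333.9 = 523.98 MPa
τ_max = K·τ₀ = 1.1433 × 523.98 = 599.08 MPa

599 MPa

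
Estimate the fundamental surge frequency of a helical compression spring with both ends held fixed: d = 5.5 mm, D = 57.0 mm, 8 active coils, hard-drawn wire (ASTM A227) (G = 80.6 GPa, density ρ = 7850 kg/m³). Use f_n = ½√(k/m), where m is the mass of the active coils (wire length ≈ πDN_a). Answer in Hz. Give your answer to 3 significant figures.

76.3 Hz

k = Gd⁴/(8D³N_a) = (80.6×10³)(5.5⁴)/(8·57.0³·8) = 6.2227 N/mm = 6222.7 N/m
Wire length L = πDN_a = π·57.0·8 = 1432.6 mm
m = ρ·(πd²/4)·L = 7850 × 23.758×10⁻⁶ m² × 1.4326 m = 0.26718 kg
f_n = ½√(k/m) = 0.5·√(6222.7/0.26718) = 0.5·√(23291) = 76.306 Hz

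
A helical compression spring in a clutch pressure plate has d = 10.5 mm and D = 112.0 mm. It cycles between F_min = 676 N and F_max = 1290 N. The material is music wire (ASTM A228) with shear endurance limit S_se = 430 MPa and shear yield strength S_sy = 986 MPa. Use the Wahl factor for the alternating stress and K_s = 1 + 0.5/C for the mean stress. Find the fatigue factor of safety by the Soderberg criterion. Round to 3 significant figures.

2.19

C = D/d = 112.0/10.5 = 10.6667; K_W = (4C−1)/(4C−4)+0.615/C = 1.1352; K_s = 1+0.5/C = 1.0469
F_a = (F_max−F_min)/2 = 307 N; F_m = (F_max+F_min)/2 = 983 N
τ_a = K_W·8F_aD/(πd³) = 1.1352 × 75.636 = 85.865 MPa
τ_m = K_s·8F_mD/(πd³) = 1.0469 × 242.18 = 253.54 MPa
Soderberg: 1/n_f = τ_a/S_se + τ_m/S_sy = 85.865/430 + 253.54/986 = 0.19969 + 0.25714 = 0.45682
n_f = 1/0.45682 = 2.189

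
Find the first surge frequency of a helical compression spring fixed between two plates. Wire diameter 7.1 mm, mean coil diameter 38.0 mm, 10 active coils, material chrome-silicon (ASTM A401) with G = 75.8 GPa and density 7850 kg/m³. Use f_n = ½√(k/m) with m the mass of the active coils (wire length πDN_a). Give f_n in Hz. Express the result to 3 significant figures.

k = Gd⁴/(8D³N_a) = (75.8×10³)(7.1⁴)/(8·38.0³·10) = 43.88 N/mm = 43880 N/m
Wire length L = πDN_a = π·38.0·10 = 1193.8 mm
m = ρ·(πd²/4)·L = 7850 × 39.592×10⁻⁶ m² × 1.1938 m = 0.37103 kg
f_n = ½√(k/m) = 0.5·√(43880/0.37103) = 0.5·√(1.1826e+05) = 171.95 Hz

172 Hz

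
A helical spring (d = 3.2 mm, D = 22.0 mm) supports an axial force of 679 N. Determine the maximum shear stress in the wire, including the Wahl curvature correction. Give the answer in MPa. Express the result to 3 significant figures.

Spring index C = D/d = 22.0/3.2 = 6.8750
K_W = (4C−1)/(4C−4) + 0.615/C = 26.500/23.500 + 0.0895 = 1.2171
τ₀ = 8FD/(πd³) = 8·679·22.0/(π·3.2³) = 119504/102.94 = 1160.9 MPa
τ_max = K·τ₀ = 1.2171 × 1160.9 = 1412.9 MPa

1410 MPa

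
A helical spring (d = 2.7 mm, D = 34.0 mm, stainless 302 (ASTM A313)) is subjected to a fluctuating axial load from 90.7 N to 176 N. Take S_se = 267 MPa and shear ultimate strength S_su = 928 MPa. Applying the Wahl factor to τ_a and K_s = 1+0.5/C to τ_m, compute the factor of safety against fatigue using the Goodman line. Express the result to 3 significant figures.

0.695

C = D/d = 34.0/2.7 = 12.5926; K_W = (4C−1)/(4C−4)+0.615/C = 1.1135; K_s = 1+0.5/C = 1.0397
F_a = (F_max−F_min)/2 = 42.65 N; F_m = (F_max+F_min)/2 = 133.35 N
τ_a = K_W·8F_aD/(πd³) = 1.1135 × 187.61 = 208.91 MPa
τ_m = K_s·8F_mD/(πd³) = 1.0397 × 586.57 = 609.86 MPa
Goodman: 1/n_f = τ_a/S_se + τ_m/S_su = 208.91/267 + 609.86/928 = 0.78242 + 0.65718 = 1.4396
n_f = 1/1.4396 = 0.6946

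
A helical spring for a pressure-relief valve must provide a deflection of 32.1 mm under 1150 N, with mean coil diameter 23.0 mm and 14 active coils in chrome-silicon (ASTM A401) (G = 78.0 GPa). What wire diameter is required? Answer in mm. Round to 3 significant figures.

5.00 mm

Required rate k = F/δ = 1150/32.1 = 35.826 N/mm
d = (8D³N_a·k / G)^(1/4) = (8·23.0³·14·35.826 / (78.0×10³))^0.25
  = (625.89)^0.25 = 5.0018 mm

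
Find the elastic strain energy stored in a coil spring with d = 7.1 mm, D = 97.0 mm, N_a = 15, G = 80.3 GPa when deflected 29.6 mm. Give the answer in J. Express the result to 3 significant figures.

k = Gd⁴/(8D³N_a) = (80.3×10³)(7.1⁴)/(8·97.0³·15) = 1.8632 N/mm
U = ½kδ² = 0.5 × 1.8632 × 29.6² = 816.22 N·mm = 0.81622 J

0.816 J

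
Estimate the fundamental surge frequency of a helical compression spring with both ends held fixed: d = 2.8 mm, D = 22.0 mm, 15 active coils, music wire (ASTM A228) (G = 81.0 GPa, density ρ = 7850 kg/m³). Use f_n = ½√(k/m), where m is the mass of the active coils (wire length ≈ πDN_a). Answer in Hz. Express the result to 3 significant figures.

139 Hz

k = Gd⁴/(8D³N_a) = (81.0×10³)(2.8⁴)/(8·22.0³·15) = 3.8964 N/mm = 3896.4 N/m
Wire length L = πDN_a = π·22.0·15 = 1036.7 mm
m = ρ·(πd²/4)·L = 7850 × 6.1575×10⁻⁶ m² × 1.0367 m = 0.050112 kg
f_n = ½√(k/m) = 0.5·√(3896.4/0.050112) = 0.5·√(77755) = 139.42 Hz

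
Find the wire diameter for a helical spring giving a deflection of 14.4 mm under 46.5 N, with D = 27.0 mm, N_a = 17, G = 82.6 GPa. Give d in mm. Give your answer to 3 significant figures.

3.20 mm

Required rate k = F/δ = 46.5/14.4 = 3.2292 N/mm
d = (8D³N_a·k / G)^(1/4) = (8·27.0³·17·3.2292 / (82.6×10³))^0.25
  = (104.65)^0.25 = 3.1984 mm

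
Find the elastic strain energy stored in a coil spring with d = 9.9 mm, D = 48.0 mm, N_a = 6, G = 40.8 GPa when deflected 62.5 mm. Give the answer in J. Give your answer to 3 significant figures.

k = Gd⁴/(8D³N_a) = (40.8×10³)(9.9⁴)/(8·48.0³·6) = 73.831 N/mm
U = ½kδ² = 0.5 × 73.831 × 62.5² = 1.442e+05 N·mm = 144.2 J

144 J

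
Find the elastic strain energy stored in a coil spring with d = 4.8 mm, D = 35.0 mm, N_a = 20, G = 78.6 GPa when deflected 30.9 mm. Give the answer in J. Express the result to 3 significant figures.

2.90 J

k = Gd⁴/(8D³N_a) = (78.6×10³)(4.8⁴)/(8·35.0³·20) = 6.0822 N/mm
U = ½kδ² = 0.5 × 6.0822 × 30.9² = 2903.7 N·mm = 2.9037 J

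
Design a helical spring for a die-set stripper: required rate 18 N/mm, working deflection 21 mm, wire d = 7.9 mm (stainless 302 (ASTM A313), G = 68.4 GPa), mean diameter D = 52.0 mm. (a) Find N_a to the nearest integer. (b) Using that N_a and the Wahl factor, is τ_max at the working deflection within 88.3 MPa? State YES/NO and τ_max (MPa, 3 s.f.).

(a) 13 coils; (b) NO, τ_max = 126 MPa

N_a = Gd⁴/(8D³k) = (68.4×10³)(7.9⁴)/(8·52.0³·18) = 13.16 → N_a = 13
Actual rate k = Gd⁴/(8D³·13) = 18.219 N/mm
Working load F = kδ = 18.219·21 = 382.6 N
C = 52.0/7.9 = 6.5823; K_W = (4C−1)/(4C−4)+0.615/C = 1.2278
τ_max = K_W·8FD/(πd³) = 1.2278·102.75 = 126.16 MPa
τ_max > 88.3 MPa → exceeds allowable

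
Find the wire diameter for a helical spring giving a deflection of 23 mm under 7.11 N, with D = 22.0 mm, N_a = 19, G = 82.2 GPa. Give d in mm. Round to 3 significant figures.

Required rate k = F/δ = 7.11/23 = 0.30913 N/mm
d = (8D³N_a·k / G)^(1/4) = (8·22.0³·19·0.30913 / (82.2×10³))^0.25
  = (6.0867)^0.25 = 1.5707 mm

1.57 mm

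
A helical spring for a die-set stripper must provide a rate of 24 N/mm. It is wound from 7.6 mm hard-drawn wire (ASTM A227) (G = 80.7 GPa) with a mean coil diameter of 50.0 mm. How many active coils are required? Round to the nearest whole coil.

11

N_a = Gd⁴/(8D³k) = (80.7×10³ × 7.6⁴)/(8 × 50.0³ × 24)
    = 2.69233e+08 / 2.4e+07 = 11.22 → 11 coils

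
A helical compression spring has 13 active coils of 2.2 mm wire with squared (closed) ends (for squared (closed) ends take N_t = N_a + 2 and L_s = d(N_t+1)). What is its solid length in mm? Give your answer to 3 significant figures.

squared (closed) ends: N_t = N_a + 2 = 13 + 2 = 15
L_s = d·(N_t+1) = 2.2 × 16 = 35.2 mm

35.2 mm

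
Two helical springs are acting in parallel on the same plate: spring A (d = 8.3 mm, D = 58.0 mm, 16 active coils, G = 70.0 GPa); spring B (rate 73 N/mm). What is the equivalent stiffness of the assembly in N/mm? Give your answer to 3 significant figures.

86.3 N/mm

k_A = Gd⁴/(8D³N_a) = (70.0×10³)(8.3⁴)/(8·58.0³·16) = 13.302 N/mm
Parallel: k_eq = 13.302 + 73 = 86.302 N/mm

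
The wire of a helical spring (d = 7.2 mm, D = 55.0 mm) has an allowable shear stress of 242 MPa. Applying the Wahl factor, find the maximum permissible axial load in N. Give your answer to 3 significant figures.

C = D/d = 55.0/7.2 = 7.6389
K_W = (4C−1)/(4C−4) + 0.615/C = 29.556/26.556 + 0.0805 = 1.1935
τ_max = K·8FD/(πd³) → F_max = τ_allow·πd³/(8DK)
F_max = 242·π·7.2³/(8·55.0·1.1935) = 2.8377e+05/525.13 = 540.37 N

540 N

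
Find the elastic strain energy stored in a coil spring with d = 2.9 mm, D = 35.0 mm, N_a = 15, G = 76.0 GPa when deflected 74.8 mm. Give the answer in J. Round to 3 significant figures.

2.92 J

k = Gd⁴/(8D³N_a) = (76.0×10³)(2.9⁴)/(8·35.0³·15) = 1.0448 N/mm
U = ½kδ² = 0.5 × 1.0448 × 74.8² = 2922.8 N·mm = 2.9228 J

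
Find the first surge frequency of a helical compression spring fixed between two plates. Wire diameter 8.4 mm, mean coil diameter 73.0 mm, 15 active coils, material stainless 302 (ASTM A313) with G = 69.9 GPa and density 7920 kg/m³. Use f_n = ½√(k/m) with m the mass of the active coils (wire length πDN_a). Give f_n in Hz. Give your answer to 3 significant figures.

k = Gd⁴/(8D³N_a) = (69.9×10³)(8.4⁴)/(8·73.0³·15) = 7.4549 N/mm = 7454.9 N/m
Wire length L = πDN_a = π·73.0·15 = 3440 mm
m = ρ·(πd²/4)·L = 7920 × 55.418×10⁻⁶ m² × 3.44 m = 1.5099 kg
f_n = ½√(k/m) = 0.5·√(7454.9/1.5099) = 0.5·√(4937.5) = 35.134 Hz

35.1 Hz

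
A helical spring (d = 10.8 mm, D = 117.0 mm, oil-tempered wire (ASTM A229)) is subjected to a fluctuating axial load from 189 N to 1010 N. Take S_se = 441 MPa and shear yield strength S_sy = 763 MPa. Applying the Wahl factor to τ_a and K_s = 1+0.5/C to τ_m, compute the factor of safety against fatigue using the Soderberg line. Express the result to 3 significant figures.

C = D/d = 117.0/10.8 = 10.8333; K_W = (4C−1)/(4C−4)+0.615/C = 1.1330; K_s = 1+0.5/C = 1.0462
F_a = (F_max−F_min)/2 = 410.5 N; F_m = (F_max+F_min)/2 = 599.5 N
τ_a = K_W·8F_aD/(πd³) = 1.1330 × 97.089 = 110.01 MPa
τ_m = K_s·8F_mD/(πd³) = 1.0462 × 141.79 = 148.33 MPa
Soderberg: 1/n_f = τ_a/S_se + τ_m/S_sy = 110.01/441 + 148.33/763 = 0.24944 + 0.19441 = 0.44385
n_f = 1/0.44385 = 2.253

2.25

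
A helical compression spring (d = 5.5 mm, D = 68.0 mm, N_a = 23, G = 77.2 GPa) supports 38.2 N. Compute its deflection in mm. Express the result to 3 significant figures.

31.3 mm

k = Gd⁴/(8D³N_a) = (77.2×10³)(5.5⁴)/(8·68.0³·23) = 1.221 N/mm
δ = F/k = 38.2 / 1.221 = 31.285 mm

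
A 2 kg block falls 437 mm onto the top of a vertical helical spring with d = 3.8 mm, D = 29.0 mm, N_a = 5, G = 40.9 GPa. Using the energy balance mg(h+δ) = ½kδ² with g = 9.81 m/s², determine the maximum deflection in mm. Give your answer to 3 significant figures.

k = Gd⁴/(8D³N_a) = (40.9×10³)(3.8⁴)/(8·29.0³·5) = 8.7419 N/mm
W = mg = 2 × 9.81 = 19.62 N
½kδ² − Wδ − Wh = 0 → δ = (W + √(W² + 2kWh))/k
δ = (19.62 + √(384.94 + 149904))/8.7419 = (19.62 + 387.67)/8.7419 = 46.591 mm

46.6 mm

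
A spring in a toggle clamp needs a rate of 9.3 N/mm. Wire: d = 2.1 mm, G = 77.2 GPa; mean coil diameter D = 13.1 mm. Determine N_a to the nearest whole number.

N_a = Gd⁴/(8D³k) = (77.2×10³ × 2.1⁴)/(8 × 13.1³ × 9.3)
    = 1.50139e+06 / 167258 = 8.977 → 9 coils

9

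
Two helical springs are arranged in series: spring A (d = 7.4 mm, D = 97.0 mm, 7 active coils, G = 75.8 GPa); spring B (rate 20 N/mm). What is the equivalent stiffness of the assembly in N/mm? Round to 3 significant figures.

3.64 N/mm

k_A = Gd⁴/(8D³N_a) = (75.8×10³)(7.4⁴)/(8·97.0³·7) = 4.4473 N/mm
Series: 1/k_eq = 1/4.4473 + 1/20 = 0.27486; k_eq = 3.6383 N/mm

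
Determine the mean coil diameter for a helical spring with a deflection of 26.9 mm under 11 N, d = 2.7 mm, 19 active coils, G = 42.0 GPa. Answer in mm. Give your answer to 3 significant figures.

33.0 mm

Required rate k = F/δ = 11/26.9 = 0.40892 N/mm
D = (Gd⁴/(8N_a·k))^(1/3) = (42.0×10³·2.7⁴/(8·19·0.40892))^(1/3)
  = (35910.4)^(1/3) = 32.9919 mm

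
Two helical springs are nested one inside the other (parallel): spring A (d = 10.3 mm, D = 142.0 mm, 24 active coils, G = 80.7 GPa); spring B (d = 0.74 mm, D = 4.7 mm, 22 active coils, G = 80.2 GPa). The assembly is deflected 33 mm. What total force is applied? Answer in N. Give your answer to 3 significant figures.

98.0 N

k_A = Gd⁴/(8D³N_a) = (80.7×10³)(10.3⁴)/(8·142.0³·24) = 1.6522 N/mm
k_B = Gd⁴/(8D³N_a) = (80.2×10³)(0.74⁴)/(8·4.7³·22) = 1.3161 N/mm
Parallel: k_eq = 1.6522 + 1.3161 = 2.9683 N/mm
F = k_eq·δ = 2.9683·33 = 97.954 N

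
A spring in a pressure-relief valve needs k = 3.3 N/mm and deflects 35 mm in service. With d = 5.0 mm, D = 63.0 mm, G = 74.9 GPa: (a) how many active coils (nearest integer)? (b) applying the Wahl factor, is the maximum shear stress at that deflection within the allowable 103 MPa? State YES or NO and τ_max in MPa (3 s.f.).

(a) 7 coils; (b) NO, τ_max = 167 MPa

N_a = Gd⁴/(8D³k) = (74.9×10³)(5.0⁴)/(8·63.0³·3.3) = 7.091 → N_a = 7
Actual rate k = Gd⁴/(8D³·7) = 3.3431 N/mm
Working load F = kδ = 3.3431·35 = 117.01 N
C = 63.0/5.0 = 12.6000; K_W = (4C−1)/(4C−4)+0.615/C = 1.1135
τ_max = K_W·8FD/(πd³) = 1.1135·150.17 = 167.21 MPa
τ_max > 103 MPa → exceeds allowable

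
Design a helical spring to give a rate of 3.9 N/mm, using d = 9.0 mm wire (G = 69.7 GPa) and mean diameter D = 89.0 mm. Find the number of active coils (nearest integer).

21

N_a = Gd⁴/(8D³k) = (69.7×10³ × 9.0⁴)/(8 × 89.0³ × 3.9)
    = 4.57302e+08 / 2.1995e+07 = 20.79 → 21 coils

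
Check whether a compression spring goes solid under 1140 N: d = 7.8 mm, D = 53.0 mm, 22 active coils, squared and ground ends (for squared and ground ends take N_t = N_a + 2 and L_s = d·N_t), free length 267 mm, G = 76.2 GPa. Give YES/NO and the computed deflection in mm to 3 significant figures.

k = Gd⁴/(8D³N_a) = (76.2×10³)(7.8⁴)/(8·53.0³·22) = 10.764 N/mm
N_t = 24; L_s = 7.8·24 = 187.2 mm; δ_solid = L₀ − L_s = 267 − 187.2 = 79.8 mm
δ = F/k = 1140/10.764 = 105.9 mm
δ ≥ δ_solid → spring goes solid

YES, δ = 106 mm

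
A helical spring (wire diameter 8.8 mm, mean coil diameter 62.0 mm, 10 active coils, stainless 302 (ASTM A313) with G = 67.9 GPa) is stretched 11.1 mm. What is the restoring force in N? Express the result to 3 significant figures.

237 N

k = Gd⁴/(8D³N_a) = (67.9×10³)(8.8⁴)/(8·62.0³·10) = 21.357 N/mm
F = k·δ = 21.357 × 11.1 = 237.06 N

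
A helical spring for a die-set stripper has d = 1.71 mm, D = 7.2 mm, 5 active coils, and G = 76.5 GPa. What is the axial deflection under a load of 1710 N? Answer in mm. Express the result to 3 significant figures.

39.0 mm

k = Gd⁴/(8D³N_a) = (76.5×10³)(1.71⁴)/(8·7.2³·5) = 43.812 N/mm
δ = F/k = 1710 / 43.812 = 39.031 mm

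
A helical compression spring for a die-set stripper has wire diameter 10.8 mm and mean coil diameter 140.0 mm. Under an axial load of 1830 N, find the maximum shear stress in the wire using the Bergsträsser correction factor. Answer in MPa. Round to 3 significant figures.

Spring index C = D/d = 140.0/10.8 = 12.9630
K_B = (4C+2)/(4C−3) = 53.852/48.852 = 1.1024
τ₀ = 8FD/(πd³) = 8·1830·140.0/(π·10.8³) = 2.0496e+06/3957.5 = 517.9 MPa
τ_max = K·τ₀ = 1.1024 × 517.9 = 570.91 MPa

571 MPa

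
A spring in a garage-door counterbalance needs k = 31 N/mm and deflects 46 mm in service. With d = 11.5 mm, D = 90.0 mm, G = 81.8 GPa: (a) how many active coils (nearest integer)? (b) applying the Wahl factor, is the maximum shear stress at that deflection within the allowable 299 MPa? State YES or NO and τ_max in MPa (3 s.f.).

N_a = Gd⁴/(8D³k) = (81.8×10³)(11.5⁴)/(8·90.0³·31) = 7.913 → N_a = 8
Actual rate k = Gd⁴/(8D³·8) = 30.665 N/mm
Working load F = kδ = 30.665·46 = 1410.6 N
C = 90.0/11.5 = 7.8261; K_W = (4C−1)/(4C−4)+0.615/C = 1.1885
τ_max = K_W·8FD/(πd³) = 1.1885·212.56 = 252.62 MPa
τ_max ≤ 299 MPa → acceptable

(a) 8 coils; (b) YES, τ_max = 253 MPa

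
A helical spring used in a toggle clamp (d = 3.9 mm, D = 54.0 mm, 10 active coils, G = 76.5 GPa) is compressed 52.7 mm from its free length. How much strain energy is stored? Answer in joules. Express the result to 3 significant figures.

k = Gd⁴/(8D³N_a) = (76.5×10³)(3.9⁴)/(8·54.0³·10) = 1.4049 N/mm
U = ½kδ² = 0.5 × 1.4049 × 52.7² = 1950.9 N·mm = 1.9509 J

1.95 J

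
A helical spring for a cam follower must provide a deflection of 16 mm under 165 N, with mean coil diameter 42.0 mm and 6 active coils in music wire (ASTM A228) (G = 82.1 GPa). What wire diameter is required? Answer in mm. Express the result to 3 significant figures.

Required rate k = F/δ = 165/16 = 10.312 N/mm
d = (8D³N_a·k / G)^(1/4) = (8·42.0³·6·10.312 / (82.1×10³))^0.25
  = (446.69)^0.25 = 4.5973 mm

4.60 mm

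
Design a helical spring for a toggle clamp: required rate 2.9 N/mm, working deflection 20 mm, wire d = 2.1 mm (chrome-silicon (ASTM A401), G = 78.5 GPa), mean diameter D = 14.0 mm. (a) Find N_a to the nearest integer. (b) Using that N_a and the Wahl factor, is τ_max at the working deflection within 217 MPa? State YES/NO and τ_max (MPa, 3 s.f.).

N_a = Gd⁴/(8D³k) = (78.5×10³)(2.1⁴)/(8·14.0³·2.9) = 23.98 → N_a = 24
Actual rate k = Gd⁴/(8D³·24) = 2.8978 N/mm
Working load F = kδ = 2.8978·20 = 57.955 N
C = 14.0/2.1 = 6.6667; K_W = (4C−1)/(4C−4)+0.615/C = 1.2246
τ_max = K_W·8FD/(πd³) = 1.2246·223.1 = 273.21 MPa
τ_max > 217 MPa → exceeds allowable

(a) 24 coils; (b) NO, τ_max = 273 MPa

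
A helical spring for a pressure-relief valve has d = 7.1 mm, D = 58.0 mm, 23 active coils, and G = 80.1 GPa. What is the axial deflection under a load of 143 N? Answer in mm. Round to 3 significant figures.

25.2 mm

k = Gd⁴/(8D³N_a) = (80.1×10³)(7.1⁴)/(8·58.0³·23) = 5.6698 N/mm
δ = F/k = 143 / 5.6698 = 25.222 mm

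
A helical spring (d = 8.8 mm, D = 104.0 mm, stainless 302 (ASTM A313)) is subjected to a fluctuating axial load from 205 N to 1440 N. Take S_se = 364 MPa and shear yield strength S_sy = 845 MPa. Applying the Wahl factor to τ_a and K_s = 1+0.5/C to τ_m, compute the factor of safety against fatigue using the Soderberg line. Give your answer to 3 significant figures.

C = D/d = 104.0/8.8 = 11.8182; K_W = (4C−1)/(4C−4)+0.615/C = 1.1214; K_s = 1+0.5/C = 1.0423
F_a = (F_max−F_min)/2 = 617.5 N; F_m = (F_max+F_min)/2 = 822.5 N
τ_a = K_W·8F_aD/(πd³) = 1.1214 × 239.97 = 269.1 MPa
τ_m = K_s·8F_mD/(πd³) = 1.0423 × 319.64 = 333.16 MPa
Soderberg: 1/n_f = τ_a/S_se + τ_m/S_sy = 269.1/364 + 333.16/845 = 0.73928 + 0.39428 = 1.1336
n_f = 1/1.1336 = 0.8822

0.882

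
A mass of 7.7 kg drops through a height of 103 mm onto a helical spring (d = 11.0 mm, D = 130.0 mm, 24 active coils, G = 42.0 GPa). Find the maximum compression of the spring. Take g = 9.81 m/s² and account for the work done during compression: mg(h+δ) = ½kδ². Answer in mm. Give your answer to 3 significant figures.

167 mm

k = Gd⁴/(8D³N_a) = (42.0×10³)(11.0⁴)/(8·130.0³·24) = 1.4578 N/mm
W = mg = 7.7 × 9.81 = 75.537 N
½kδ² − Wδ − Wh = 0 → δ = (W + √(W² + 2kWh))/k
δ = (75.537 + √(5705.8 + 22683.8))/1.4578 = (75.537 + 168.49)/1.4578 = 167.4 mm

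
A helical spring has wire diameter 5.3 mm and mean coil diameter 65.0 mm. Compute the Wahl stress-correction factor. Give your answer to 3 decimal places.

C = D/d = 65.0/5.3 = 12.2642
K_W = (4C−1)/(4C−4) + 0.615/C = 48.057/45.057 + 0.0501 = 1.1167

1.117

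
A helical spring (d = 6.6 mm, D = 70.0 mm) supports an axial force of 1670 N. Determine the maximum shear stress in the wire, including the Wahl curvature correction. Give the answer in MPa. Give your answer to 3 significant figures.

Spring index C = D/d = 70.0/6.6 = 10.6061
K_W = (4C−1)/(4C−4) + 0.615/C = 41.424/38.424 + 0.0580 = 1.1361
τ₀ = 8FD/(πd³) = 8·1670·70.0/(π·6.6³) = 935200/903.2 = 1035.4 MPa
τ_max = K·τ₀ = 1.1361 × 1035.4 = 1176.3 MPa

1180 MPa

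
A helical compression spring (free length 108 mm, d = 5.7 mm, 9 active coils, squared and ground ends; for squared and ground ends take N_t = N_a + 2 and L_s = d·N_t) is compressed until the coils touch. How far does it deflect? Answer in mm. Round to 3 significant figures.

N_t = 11; L_s = 5.7·11 = 62.7 mm
δ_solid = L₀ − L_s = 108 − 62.7 = 45.3 mm

45.3 mm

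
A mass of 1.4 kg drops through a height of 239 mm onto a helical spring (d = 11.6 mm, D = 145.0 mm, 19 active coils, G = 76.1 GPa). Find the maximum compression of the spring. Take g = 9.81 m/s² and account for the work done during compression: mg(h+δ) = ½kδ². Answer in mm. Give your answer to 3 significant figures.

k = Gd⁴/(8D³N_a) = (76.1×10³)(11.6⁴)/(8·145.0³·19) = 2.9735 N/mm
W = mg = 1.4 × 9.81 = 13.734 N
½kδ² − Wδ − Wh = 0 → δ = (W + √(W² + 2kWh))/k
δ = (13.734 + √(188.62 + 19520.6))/2.9735 = (13.734 + 140.39)/2.9735 = 51.832 mm

51.8 mm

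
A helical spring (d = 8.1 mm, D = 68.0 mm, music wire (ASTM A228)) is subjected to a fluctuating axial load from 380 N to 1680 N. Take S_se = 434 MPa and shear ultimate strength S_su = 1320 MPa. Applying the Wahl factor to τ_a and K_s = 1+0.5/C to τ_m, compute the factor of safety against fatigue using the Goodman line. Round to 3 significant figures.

1.19

C = D/d = 68.0/8.1 = 8.3951; K_W = (4C−1)/(4C−4)+0.615/C = 1.1747; K_s = 1+0.5/C = 1.0596
F_a = (F_max−F_min)/2 = 650 N; F_m = (F_max+F_min)/2 = 1030 N
τ_a = K_W·8F_aD/(πd³) = 1.1747 × 211.79 = 248.79 MPa
τ_m = K_s·8F_mD/(πd³) = 1.0596 × 335.61 = 355.6 MPa
Goodman: 1/n_f = τ_a/S_se + τ_m/S_su = 248.79/434 + 355.6/1320 = 0.57324 + 0.26939 = 0.84263
n_f = 1/0.84263 = 1.187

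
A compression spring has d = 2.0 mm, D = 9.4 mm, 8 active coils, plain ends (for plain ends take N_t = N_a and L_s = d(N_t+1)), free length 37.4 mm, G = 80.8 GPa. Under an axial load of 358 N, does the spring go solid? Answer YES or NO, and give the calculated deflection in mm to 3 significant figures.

NO, δ = 14.7 mm

k = Gd⁴/(8D³N_a) = (80.8×10³)(2.0⁴)/(8·9.4³·8) = 24.32 N/mm
N_t = 8; L_s = 2.0·9 = 18 mm; δ_solid = L₀ − L_s = 37.4 − 18 = 19.4 mm
δ = F/k = 358/24.32 = 14.72 mm
δ < δ_solid → spring does not go solid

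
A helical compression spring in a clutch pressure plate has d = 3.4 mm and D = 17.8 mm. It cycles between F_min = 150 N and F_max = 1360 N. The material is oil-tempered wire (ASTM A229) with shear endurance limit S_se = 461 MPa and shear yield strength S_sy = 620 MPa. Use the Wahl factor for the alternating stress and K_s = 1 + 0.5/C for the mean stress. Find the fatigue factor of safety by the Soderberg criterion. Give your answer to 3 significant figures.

C = D/d = 17.8/3.4 = 5.2353; K_W = (4C−1)/(4C−4)+0.615/C = 1.2946; K_s = 1+0.5/C = 1.0955
F_a = (F_max−F_min)/2 = 605 N; F_m = (F_max+F_min)/2 = 755 N
τ_a = K_W·8F_aD/(πd³) = 1.2946 × 697.72 = 903.23 MPa
τ_m = K_s·8F_mD/(πd³) = 1.0955 × 870.7 = 953.86 MPa
Soderberg: 1/n_f = τ_a/S_se + τ_m/S_sy = 903.23/461 + 953.86/620 = 1.95929 + 1.53848 = 3.4978
n_f = 1/3.4978 = 0.2859

0.286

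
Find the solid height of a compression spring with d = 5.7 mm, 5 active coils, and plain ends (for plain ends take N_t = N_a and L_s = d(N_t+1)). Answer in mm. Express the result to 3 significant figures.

34.2 mm

plain ends: N_t = N_a = 5
L_s = d·(N_t+1) = 5.7 × 6 = 34.2 mm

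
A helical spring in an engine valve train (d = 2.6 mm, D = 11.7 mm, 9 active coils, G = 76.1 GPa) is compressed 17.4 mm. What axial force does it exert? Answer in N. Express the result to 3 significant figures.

525 N

k = Gd⁴/(8D³N_a) = (76.1×10³)(2.6⁴)/(8·11.7³·9) = 30.157 N/mm
F = k·δ = 30.157 × 17.4 = 524.73 N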